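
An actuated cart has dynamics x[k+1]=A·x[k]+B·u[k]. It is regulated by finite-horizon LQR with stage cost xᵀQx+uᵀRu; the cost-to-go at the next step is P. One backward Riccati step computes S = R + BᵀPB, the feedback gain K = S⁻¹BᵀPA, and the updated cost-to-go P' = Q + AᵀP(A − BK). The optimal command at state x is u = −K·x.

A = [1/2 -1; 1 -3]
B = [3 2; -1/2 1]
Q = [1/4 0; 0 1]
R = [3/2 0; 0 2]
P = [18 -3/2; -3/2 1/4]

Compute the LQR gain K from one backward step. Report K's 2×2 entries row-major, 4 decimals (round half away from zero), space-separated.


0.0679 -0.0779 0.1082 -0.2648

BᵀP = [54.7500 -4.6250; 34.5000 -2.7500]
S = R + BᵀPB = [3/2 0; 0 2] + [166.5625 104.8750; 104.8750 66.2500] = [168.0625 104.8750; 104.8750 68.2500]
BᵀPA = [22.7500 -40.8750; 14.5000 -26.2500]
K = S⁻¹·BᵀPA = [0.0679 -0.0779; 0.1082 -0.2648]
A−BK = [0.0801 -0.2365; 0.9258 -2.7741]
AᵀP(A−BK) = [0.1376 -0.3865; -0.3865 1.1119]
P' = Q + AᵀP(A−BK) = [0.3876 -0.3865; -0.3865 2.1119]
tr(P') = 2.4995


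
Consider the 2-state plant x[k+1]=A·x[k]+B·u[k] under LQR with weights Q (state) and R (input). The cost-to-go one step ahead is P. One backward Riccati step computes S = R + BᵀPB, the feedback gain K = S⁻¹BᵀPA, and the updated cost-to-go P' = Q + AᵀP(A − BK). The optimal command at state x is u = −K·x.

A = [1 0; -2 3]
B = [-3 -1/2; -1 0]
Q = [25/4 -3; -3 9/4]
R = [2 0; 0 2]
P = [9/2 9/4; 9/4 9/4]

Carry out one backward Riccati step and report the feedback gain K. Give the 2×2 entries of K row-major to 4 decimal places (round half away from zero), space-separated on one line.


0.0586 -0.4816 -0.1476 0.1336

BᵀP = [-15.7500 -9.0000; -2.2500 -1.1250]
S = R + BᵀPB = [2 0; 0 2] + [56.2500 7.8750; 7.8750 1.1250] = [58.2500 7.8750; 7.8750 3.1250]
BᵀPA = [2.2500 -27.0000; 0.0000 -3.3750]
K = S⁻¹·BᵀPA = [0.0586 -0.4816; -0.1476 0.1336]
A−BK = [1.1019 -1.3779; -1.9414 2.5184]
AᵀP(A−BK) = [4.3682 -5.6664; -5.6664 7.6982]
P' = Q + AᵀP(A−BK) = [10.6182 -8.6664; -8.6664 9.9482]
tr(P') = 20.5664


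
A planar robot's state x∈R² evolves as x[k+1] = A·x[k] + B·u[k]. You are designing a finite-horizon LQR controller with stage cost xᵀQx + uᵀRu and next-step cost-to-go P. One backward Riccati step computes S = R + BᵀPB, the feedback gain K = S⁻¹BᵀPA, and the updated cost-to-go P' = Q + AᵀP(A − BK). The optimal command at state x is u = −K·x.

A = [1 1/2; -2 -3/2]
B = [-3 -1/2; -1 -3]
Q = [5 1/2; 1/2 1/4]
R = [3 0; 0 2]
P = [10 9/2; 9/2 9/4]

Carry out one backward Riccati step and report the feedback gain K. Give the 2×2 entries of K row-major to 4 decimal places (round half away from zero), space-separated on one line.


BᵀP = [-34.5000 -15.7500; -18.5000 -9.0000]
S = R + BᵀPB = [3 0; 0 2] + [119.2500 64.5000; 64.5000 36.2500] = [122.2500 64.5000; 64.5000 38.2500]
BᵀPA = [-3.0000 6.3750; -0.5000 4.2500]
K = S⁻¹·BᵀPA = [-0.1599 -0.0587; 0.2566 0.2101]
A−BK = [0.6485 0.4289; -1.3900 -0.9284]
AᵀP(A−BK) = [0.6485 0.4289; 0.4289 0.2938]
P' = Q + AᵀP(A−BK) = [5.6485 0.9289; 0.9289 0.5438]
tr(P') = 6.1923

-0.1599 -0.0587 0.2566 0.2101


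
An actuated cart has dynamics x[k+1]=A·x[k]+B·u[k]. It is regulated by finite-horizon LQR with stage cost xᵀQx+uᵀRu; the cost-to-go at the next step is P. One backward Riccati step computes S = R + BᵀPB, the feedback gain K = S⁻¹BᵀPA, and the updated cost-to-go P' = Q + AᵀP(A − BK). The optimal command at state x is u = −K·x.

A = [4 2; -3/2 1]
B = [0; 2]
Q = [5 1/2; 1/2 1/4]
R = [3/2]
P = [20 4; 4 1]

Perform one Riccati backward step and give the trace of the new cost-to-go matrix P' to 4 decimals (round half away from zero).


BᵀP = [8.0000 2.0000]
S = R + BᵀPB = [3/2] + [4.0000] = [5.5000]
BᵀPA = [29.0000 18.0000]
K = S⁻¹·BᵀPA = [5.2727 3.2727]
A−BK = [4.0000 2.0000; -12.0455 -5.5455]
AᵀP(A−BK) = [121.3409 67.5909; 67.5909 38.0909]
P' = Q + AᵀP(A−BK) = [126.3409 68.0909; 68.0909 38.3409]
tr(P') = 164.6818

164.6818


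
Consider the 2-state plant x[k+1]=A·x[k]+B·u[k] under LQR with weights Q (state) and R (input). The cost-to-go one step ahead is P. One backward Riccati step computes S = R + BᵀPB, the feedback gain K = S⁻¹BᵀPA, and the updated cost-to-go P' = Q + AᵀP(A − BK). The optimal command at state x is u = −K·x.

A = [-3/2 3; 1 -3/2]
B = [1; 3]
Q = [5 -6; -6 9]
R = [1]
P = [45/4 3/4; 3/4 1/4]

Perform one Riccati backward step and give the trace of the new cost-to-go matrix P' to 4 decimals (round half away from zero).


36.8684

BᵀP = [13.5000 1.5000]
S = R + BᵀPB = [1] + [18.0000] = [19.0000]
BᵀPA = [-18.7500 38.2500]
K = S⁻¹·BᵀPA = [-0.9868 2.0132]
A−BK = [-0.5132 0.9868; 3.9605 -7.5395]
AᵀP(A−BK) = [4.8092 -9.3158; -9.3158 18.0592]
P' = Q + AᵀP(A−BK) = [9.8092 -15.3158; -15.3158 27.0592]
tr(P') = 36.8684


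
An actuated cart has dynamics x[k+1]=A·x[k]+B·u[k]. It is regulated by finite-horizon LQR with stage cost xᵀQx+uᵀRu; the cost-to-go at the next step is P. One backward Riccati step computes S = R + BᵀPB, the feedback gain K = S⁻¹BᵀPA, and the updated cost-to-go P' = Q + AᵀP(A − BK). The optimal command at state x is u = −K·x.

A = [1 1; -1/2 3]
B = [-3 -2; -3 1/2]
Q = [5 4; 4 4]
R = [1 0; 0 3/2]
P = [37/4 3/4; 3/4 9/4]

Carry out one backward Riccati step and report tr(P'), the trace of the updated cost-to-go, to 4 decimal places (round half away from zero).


10.9479

BᵀP = [-30.0000 -9.0000; -18.1250 -0.3750]
S = R + BᵀPB = [1 0; 0 3/2] + [117.0000 55.5000; 55.5000 36.0625] = [118.0000 55.5000; 55.5000 37.5625]
BᵀPA = [-25.5000 -57.0000; -17.9375 -19.2500]
K = S⁻¹·BᵀPA = [0.0279 -0.7933; -0.5187 0.6597]
A−BK = [0.0462 -0.0606; -0.1570 0.2901]
AᵀP(A−BK) = [0.4687 -0.6466; -0.6466 1.4792]
P' = Q + AᵀP(A−BK) = [5.4687 3.3534; 3.3534 5.4792]
tr(P') = 10.9479


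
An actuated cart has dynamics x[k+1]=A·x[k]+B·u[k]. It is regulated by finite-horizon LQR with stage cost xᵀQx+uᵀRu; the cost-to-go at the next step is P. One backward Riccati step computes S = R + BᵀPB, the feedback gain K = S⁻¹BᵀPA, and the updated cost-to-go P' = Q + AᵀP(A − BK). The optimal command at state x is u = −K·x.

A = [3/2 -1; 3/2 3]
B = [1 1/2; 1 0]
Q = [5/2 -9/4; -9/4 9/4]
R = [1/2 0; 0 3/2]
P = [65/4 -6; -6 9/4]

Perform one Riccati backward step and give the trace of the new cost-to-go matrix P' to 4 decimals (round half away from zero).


BᵀP = [10.2500 -3.7500; 8.1250 -3.0000]
S = R + BᵀPB = [1/2 0; 0 3/2] + [6.5000 5.1250; 5.1250 4.0625] = [7.0000 5.1250; 5.1250 5.5625]
BᵀPA = [9.7500 -21.5000; 7.6875 -17.1250]
K = S⁻¹·BᵀPA = [1.1708 -2.5117; 0.3033 -0.7645]
A−BK = [0.1776 1.8940; 0.3292 5.5117]
AᵀP(A−BK) = [0.8781 -1.8838; -1.8838 5.4063]
P' = Q + AᵀP(A−BK) = [3.3781 -4.1338; -4.1338 7.6563]
tr(P') = 11.0344

11.0344


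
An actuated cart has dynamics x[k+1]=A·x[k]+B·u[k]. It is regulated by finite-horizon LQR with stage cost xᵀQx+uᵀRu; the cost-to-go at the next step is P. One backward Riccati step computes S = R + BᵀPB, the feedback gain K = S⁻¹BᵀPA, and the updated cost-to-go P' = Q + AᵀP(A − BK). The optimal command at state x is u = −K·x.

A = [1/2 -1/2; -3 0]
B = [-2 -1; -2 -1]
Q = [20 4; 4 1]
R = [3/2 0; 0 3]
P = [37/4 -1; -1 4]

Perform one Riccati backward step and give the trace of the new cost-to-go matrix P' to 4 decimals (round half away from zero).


61.1043

BᵀP = [-16.5000 -6.0000; -8.2500 -3.0000]
S = R + BᵀPB = [3/2 0; 0 3] + [45.0000 22.5000; 22.5000 11.2500] = [46.5000 22.5000; 22.5000 14.2500]
BᵀPA = [9.7500 8.2500; 4.8750 4.1250]
K = S⁻¹·BᵀPA = [0.1871 0.1583; 0.0468 0.0396]
A−BK = [0.9209 -0.1439; -2.5791 0.3561]
AᵀP(A−BK) = [39.2608 -5.5486; -5.5486 0.8435]
P' = Q + AᵀP(A−BK) = [59.2608 -1.5486; -1.5486 1.8435]
tr(P') = 61.1043


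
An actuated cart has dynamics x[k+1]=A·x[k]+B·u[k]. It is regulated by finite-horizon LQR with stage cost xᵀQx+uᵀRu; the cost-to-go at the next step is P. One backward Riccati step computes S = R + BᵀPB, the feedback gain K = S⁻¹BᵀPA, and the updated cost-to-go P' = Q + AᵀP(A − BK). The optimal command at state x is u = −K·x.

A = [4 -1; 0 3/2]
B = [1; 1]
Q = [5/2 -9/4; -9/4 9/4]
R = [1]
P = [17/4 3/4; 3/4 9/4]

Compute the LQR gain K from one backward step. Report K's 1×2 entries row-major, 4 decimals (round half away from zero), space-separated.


BᵀP = [5.0000 3.0000]
S = R + BᵀPB = [1] + [8.0000] = [9.0000]
BᵀPA = [20.0000 -0.5000]
K = S⁻¹·BᵀPA = [2.2222 -0.0556]
A−BK = [1.7778 -0.9444; -2.2222 1.5556]
AᵀP(A−BK) = [23.5556 -11.3889; -11.3889 7.0347]
P' = Q + AᵀP(A−BK) = [26.0556 -13.6389; -13.6389 9.2847]
tr(P') = 35.3403

2.2222 -0.0556


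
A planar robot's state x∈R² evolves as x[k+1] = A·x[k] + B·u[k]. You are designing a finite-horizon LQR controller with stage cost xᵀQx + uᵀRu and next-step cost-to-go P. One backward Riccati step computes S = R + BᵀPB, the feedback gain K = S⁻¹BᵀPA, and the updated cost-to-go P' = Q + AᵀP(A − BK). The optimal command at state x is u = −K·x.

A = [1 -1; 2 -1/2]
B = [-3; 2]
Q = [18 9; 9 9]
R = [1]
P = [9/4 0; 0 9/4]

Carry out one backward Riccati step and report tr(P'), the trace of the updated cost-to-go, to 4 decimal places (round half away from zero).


BᵀP = [-6.7500 4.5000]
S = R + BᵀPB = [1] + [29.2500] = [30.2500]
BᵀPA = [2.2500 4.5000]
K = S⁻¹·BᵀPA = [0.0744 0.1488]
A−BK = [1.2231 -0.5537; 1.8512 -0.7975]
AᵀP(A−BK) = [11.0826 -4.8347; -4.8347 2.1431]
P' = Q + AᵀP(A−BK) = [29.0826 4.1653; 4.1653 11.1431]
tr(P') = 40.2257

40.2257


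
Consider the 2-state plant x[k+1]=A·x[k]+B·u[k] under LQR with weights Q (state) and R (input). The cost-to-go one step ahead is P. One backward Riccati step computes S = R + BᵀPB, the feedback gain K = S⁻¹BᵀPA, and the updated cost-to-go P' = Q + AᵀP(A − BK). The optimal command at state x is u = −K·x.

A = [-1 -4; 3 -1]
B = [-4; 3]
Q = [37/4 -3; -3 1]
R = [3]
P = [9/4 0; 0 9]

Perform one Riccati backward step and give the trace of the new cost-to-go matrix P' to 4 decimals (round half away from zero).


BᵀP = [-9.0000 27.0000]
S = R + BᵀPB = [3] + [117.0000] = [120.0000]
BᵀPA = [90.0000 9.0000]
K = S⁻¹·BᵀPA = [0.7500 0.0750]
A−BK = [2.0000 -3.7000; 0.7500 -1.2250]
AᵀP(A−BK) = [15.7500 -24.7500; -24.7500 44.3250]
P' = Q + AᵀP(A−BK) = [25.0000 -27.7500; -27.7500 45.3250]
tr(P') = 70.3250

70.3250


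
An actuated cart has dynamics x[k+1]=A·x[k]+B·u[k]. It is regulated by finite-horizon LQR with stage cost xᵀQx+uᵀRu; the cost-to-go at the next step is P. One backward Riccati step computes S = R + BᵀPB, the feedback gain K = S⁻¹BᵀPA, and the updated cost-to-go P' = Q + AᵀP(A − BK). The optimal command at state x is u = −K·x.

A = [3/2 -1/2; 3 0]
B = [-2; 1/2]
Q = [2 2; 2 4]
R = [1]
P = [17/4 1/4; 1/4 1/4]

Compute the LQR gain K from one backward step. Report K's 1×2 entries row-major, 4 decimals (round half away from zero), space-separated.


BᵀP = [-8.3750 -0.3750]
S = R + BᵀPB = [1] + [16.5625] = [17.5625]
BᵀPA = [-13.6875 4.1875]
K = S⁻¹·BᵀPA = [-0.7794 0.2384]
A−BK = [-0.0587 -0.0231; 3.3897 -0.1192]
AᵀP(A−BK) = [3.3950 -0.2989; -0.2989 0.0641]
P' = Q + AᵀP(A−BK) = [5.3950 1.7011; 1.7011 4.0641]
tr(P') = 9.4591

-0.7794 0.2384


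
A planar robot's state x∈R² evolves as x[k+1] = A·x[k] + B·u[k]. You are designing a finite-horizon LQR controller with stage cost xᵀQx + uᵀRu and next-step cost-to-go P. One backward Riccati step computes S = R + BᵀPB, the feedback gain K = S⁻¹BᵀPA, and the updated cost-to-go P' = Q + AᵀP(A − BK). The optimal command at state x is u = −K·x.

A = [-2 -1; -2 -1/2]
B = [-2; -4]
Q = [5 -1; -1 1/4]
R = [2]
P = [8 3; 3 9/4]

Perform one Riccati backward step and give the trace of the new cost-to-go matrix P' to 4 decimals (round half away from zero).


BᵀP = [-28.0000 -15.0000]
S = R + BᵀPB = [2] + [116.0000] = [118.0000]
BᵀPA = [86.0000 35.5000]
K = S⁻¹·BᵀPA = [0.7288 0.3008]
A−BK = [-0.5424 -0.3983; 0.9153 0.7034]
AᵀP(A−BK) = [2.3220 1.3771; 1.3771 0.8824]
P' = Q + AᵀP(A−BK) = [7.3220 0.3771; 0.3771 1.1324]
tr(P') = 8.4544

8.4544


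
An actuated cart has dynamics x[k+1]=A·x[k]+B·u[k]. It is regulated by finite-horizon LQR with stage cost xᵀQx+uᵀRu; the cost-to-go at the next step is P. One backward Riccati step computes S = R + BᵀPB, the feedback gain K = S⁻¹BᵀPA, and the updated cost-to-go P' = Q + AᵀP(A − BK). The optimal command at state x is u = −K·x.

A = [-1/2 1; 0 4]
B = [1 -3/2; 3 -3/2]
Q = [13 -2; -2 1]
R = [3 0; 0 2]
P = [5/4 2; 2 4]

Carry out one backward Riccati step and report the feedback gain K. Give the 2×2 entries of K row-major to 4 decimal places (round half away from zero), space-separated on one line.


BᵀP = [7.2500 14.0000; -4.8750 -9.0000]
S = R + BᵀPB = [3 0; 0 2] + [49.2500 -31.8750; -31.8750 20.8125] = [52.2500 -31.8750; -31.8750 22.8125]
BᵀPA = [-3.6250 63.2500; 2.4375 -40.8750]
K = S⁻¹·BᵀPA = [-0.0284 0.7957; 0.0671 -0.6799]
A−BK = [-0.3709 -0.8156; 0.1860 0.5929]
AᵀP(A−BK) = [0.0458 -0.0831; -0.0831 3.1275]
P' = Q + AᵀP(A−BK) = [13.0458 -2.0831; -2.0831 4.1275]
tr(P') = 17.1734

-0.0284 0.7957 0.0671 -0.6799


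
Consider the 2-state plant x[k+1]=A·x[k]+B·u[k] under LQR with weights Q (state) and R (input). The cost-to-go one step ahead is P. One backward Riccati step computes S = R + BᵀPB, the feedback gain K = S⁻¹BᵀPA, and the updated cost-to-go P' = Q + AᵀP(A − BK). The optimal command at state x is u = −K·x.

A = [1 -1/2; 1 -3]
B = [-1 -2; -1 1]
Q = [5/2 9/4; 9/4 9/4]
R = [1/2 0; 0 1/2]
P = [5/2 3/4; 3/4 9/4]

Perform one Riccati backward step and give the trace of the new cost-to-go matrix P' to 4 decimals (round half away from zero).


BᵀP = [-3.2500 -3.0000; -4.2500 0.7500]
S = R + BᵀPB = [1/2 0; 0 1/2] + [6.2500 3.5000; 3.5000 9.2500] = [6.7500 3.5000; 3.5000 9.7500]
BᵀPA = [-6.2500 10.6250; -3.5000 -0.1250]
K = S⁻¹·BᵀPA = [-0.9090 1.9422; -0.0327 -0.7100]
A−BK = [0.0257 0.0222; 0.1237 -0.3477]
AᵀP(A−BK) = [0.4545 -0.9711; -0.9711 2.3999]
P' = Q + AᵀP(A−BK) = [2.9545 1.2789; 1.2789 4.6499]
tr(P') = 7.6044

7.6044


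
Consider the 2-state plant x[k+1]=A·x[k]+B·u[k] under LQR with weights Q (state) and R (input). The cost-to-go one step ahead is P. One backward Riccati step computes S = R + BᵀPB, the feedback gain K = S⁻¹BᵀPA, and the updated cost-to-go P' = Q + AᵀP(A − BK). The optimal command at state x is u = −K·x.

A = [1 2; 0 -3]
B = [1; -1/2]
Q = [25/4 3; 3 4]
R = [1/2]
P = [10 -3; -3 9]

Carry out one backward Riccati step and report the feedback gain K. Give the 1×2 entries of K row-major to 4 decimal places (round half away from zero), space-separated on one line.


BᵀP = [11.5000 -7.5000]
S = R + BᵀPB = [1/2] + [15.2500] = [15.7500]
BᵀPA = [11.5000 45.5000]
K = S⁻¹·BᵀPA = [0.7302 2.8889]
A−BK = [0.2698 -0.8889; 0.3651 -1.5556]
AᵀP(A−BK) = [1.6032 -4.2222; -4.2222 25.5556]
P' = Q + AᵀP(A−BK) = [7.8532 -1.2222; -1.2222 29.5556]
tr(P') = 37.4087

0.7302 2.8889


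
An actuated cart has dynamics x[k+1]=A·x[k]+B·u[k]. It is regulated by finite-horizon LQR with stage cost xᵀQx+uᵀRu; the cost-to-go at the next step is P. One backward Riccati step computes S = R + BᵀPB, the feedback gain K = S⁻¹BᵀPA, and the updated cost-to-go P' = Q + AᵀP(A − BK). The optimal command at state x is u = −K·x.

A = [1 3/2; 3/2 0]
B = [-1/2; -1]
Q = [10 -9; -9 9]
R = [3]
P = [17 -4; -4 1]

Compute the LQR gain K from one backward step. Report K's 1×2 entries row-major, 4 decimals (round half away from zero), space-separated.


-0.7059 -1.5882

BᵀP = [-4.5000 1.0000]
S = R + BᵀPB = [3] + [1.2500] = [4.2500]
BᵀPA = [-3.0000 -6.7500]
K = S⁻¹·BᵀPA = [-0.7059 -1.5882]
A−BK = [0.6471 0.7059; 0.7941 -1.5882]
AᵀP(A−BK) = [5.1324 11.7353; 11.7353 27.5294]
P' = Q + AᵀP(A−BK) = [15.1324 2.7353; 2.7353 36.5294]
tr(P') = 51.6618


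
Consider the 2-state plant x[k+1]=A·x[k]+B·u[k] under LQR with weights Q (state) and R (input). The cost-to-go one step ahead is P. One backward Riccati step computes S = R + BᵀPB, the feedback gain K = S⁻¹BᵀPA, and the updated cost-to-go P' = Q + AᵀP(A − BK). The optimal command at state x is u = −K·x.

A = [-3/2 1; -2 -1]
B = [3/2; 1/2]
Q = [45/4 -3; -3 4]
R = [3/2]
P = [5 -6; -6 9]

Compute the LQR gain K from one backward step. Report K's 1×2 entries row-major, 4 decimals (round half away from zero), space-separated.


0.3750 1.5000

BᵀP = [4.5000 -4.5000]
S = R + BᵀPB = [3/2] + [4.5000] = [6.0000]
BᵀPA = [2.2500 9.0000]
K = S⁻¹·BᵀPA = [0.3750 1.5000]
A−BK = [-2.0625 -1.2500; -2.1875 -1.7500]
AᵀP(A−BK) = [10.4063 10.1250; 10.1250 12.5000]
P' = Q + AᵀP(A−BK) = [21.6563 7.1250; 7.1250 16.5000]
tr(P') = 38.1563


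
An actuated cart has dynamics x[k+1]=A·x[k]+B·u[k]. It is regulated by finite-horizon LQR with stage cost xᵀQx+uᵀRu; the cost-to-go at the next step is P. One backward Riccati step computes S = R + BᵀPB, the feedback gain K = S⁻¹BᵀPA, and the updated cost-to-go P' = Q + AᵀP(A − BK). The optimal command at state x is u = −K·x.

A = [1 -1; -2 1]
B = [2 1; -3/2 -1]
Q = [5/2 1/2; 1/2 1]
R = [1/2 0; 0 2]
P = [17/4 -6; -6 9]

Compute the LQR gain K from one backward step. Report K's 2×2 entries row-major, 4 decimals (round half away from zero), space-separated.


0.8456 -0.5352 0.1427 -0.0821

BᵀP = [17.5000 -25.5000; 10.2500 -15.0000]
S = R + BᵀPB = [1/2 0; 0 2] + [73.2500 43.0000; 43.0000 25.2500] = [73.7500 43.0000; 43.0000 27.2500]
BᵀPA = [68.5000 -43.0000; 40.2500 -25.2500]
K = S⁻¹·BᵀPA = [0.8456 -0.5352; 0.1427 -0.0821]
A−BK = [-0.8339 0.1525; -0.5889 0.1151]
AᵀP(A−BK) = [0.5819 -0.2855; -0.2855 0.1641]
P' = Q + AᵀP(A−BK) = [3.0819 0.2145; 0.2145 1.1641]
tr(P') = 4.2460


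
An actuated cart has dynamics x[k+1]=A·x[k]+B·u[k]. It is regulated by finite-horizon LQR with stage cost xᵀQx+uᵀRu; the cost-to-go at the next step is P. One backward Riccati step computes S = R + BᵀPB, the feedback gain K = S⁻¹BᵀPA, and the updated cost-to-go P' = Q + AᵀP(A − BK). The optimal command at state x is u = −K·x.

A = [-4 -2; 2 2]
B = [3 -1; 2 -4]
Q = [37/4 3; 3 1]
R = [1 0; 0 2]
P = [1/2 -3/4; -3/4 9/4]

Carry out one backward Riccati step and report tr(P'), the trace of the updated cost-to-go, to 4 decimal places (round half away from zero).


17.0377

BᵀP = [0.0000 2.2500; 2.5000 -8.2500]
S = R + BᵀPB = [1 0; 0 2] + [4.5000 -9.0000; -9.0000 30.5000] = [5.5000 -9.0000; -9.0000 32.5000]
BᵀPA = [4.5000 4.5000; -26.5000 -21.5000]
K = S⁻¹·BᵀPA = [-0.9437 -0.4834; -1.0767 -0.7954]
A−BK = [-2.2455 -1.3453; -0.4194 -0.2148]
AᵀP(A−BK) = [4.7136 3.0972; 3.0972 2.0742]
P' = Q + AᵀP(A−BK) = [13.9636 6.0972; 6.0972 3.0742]
tr(P') = 17.0377


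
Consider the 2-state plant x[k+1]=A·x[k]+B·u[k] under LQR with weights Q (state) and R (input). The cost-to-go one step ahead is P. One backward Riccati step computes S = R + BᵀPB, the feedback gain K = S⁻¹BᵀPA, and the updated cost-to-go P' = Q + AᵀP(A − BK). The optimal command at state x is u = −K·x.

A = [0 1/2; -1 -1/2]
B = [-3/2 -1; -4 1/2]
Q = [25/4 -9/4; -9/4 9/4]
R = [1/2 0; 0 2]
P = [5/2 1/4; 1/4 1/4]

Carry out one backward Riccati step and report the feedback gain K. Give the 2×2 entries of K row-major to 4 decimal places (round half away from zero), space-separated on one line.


BᵀP = [-4.7500 -1.3750; -2.3750 -0.1250]
S = R + BᵀPB = [1/2 0; 0 2] + [12.6250 4.0625; 4.0625 2.3125] = [13.1250 4.0625; 4.0625 4.3125]
BᵀPA = [1.3750 -1.6875; 0.1250 -1.1250]
K = S⁻¹·BᵀPA = [0.1352 -0.0675; -0.0984 -0.1973]
A−BK = [0.1044 0.2015; -0.4099 -0.6714]
AᵀP(A−BK) = [0.0764 0.1175; 0.1175 0.2266]
P' = Q + AᵀP(A−BK) = [6.3264 -2.1325; -2.1325 2.4766]
tr(P') = 8.8030

0.1352 -0.0675 -0.0984 -0.1973


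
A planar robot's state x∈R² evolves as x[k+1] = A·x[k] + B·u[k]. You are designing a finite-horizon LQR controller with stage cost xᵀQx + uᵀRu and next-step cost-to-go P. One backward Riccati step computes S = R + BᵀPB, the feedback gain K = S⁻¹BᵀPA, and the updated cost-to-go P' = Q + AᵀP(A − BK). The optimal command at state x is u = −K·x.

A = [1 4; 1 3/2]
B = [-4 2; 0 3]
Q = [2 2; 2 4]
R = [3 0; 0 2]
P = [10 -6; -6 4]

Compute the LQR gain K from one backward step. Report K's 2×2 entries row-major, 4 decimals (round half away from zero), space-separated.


BᵀP = [-40.0000 24.0000; 2.0000 0.0000]
S = R + BᵀPB = [3 0; 0 2] + [160.0000 -8.0000; -8.0000 4.0000] = [163.0000 -8.0000; -8.0000 6.0000]
BᵀPA = [-16.0000 -124.0000; 2.0000 8.0000]
K = S⁻¹·BᵀPA = [-0.0875 -0.7440; 0.2166 0.3414]
A−BK = [0.2166 0.3414; 0.3501 0.4759]
AᵀP(A−BK) = [0.1663 0.4136; 0.4136 2.0153]
P' = Q + AᵀP(A−BK) = [2.1663 2.4136; 2.4136 6.0153]
tr(P') = 8.1816

-0.0875 -0.7440 0.2166 0.3414


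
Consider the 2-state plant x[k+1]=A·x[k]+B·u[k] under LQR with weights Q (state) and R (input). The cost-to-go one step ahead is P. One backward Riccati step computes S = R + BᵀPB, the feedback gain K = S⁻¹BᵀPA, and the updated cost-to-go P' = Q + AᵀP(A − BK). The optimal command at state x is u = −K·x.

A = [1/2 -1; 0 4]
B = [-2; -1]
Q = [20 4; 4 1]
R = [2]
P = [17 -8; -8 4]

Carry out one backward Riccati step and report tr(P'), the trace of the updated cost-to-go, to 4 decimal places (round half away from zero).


BᵀP = [-26.0000 12.0000]
S = R + BᵀPB = [2] + [40.0000] = [42.0000]
BᵀPA = [-13.0000 74.0000]
K = S⁻¹·BᵀPA = [-0.3095 1.7619]
A−BK = [-0.1190 2.5238; -0.3095 5.7619]
AᵀP(A−BK) = [0.2262 -1.5952; -1.5952 14.6190]
P' = Q + AᵀP(A−BK) = [20.2262 2.4048; 2.4048 15.6190]
tr(P') = 35.8452

35.8452


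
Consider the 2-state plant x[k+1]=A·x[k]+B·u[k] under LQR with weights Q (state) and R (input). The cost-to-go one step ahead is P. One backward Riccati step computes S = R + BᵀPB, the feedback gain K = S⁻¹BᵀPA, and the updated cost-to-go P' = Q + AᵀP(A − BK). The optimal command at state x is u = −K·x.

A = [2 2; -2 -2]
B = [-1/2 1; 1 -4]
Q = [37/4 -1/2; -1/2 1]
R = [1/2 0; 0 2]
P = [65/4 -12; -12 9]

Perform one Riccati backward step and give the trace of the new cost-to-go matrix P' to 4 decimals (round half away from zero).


BᵀP = [-20.1250 15.0000; 64.2500 -48.0000]
S = R + BᵀPB = [1/2 0; 0 2] + [25.0625 -80.1250; -80.1250 256.2500] = [25.5625 -80.1250; -80.1250 258.2500]
BᵀPA = [-70.2500 -70.2500; 224.5000 224.5000]
K = S⁻¹·BᵀPA = [-0.8485 -0.8485; 0.6061 0.6061]
A−BK = [0.9697 0.9697; 1.2727 1.2727]
AᵀP(A−BK) = [1.3333 1.3333; 1.3333 1.3333]
P' = Q + AᵀP(A−BK) = [10.5833 0.8333; 0.8333 2.3333]
tr(P') = 12.9167

12.9167


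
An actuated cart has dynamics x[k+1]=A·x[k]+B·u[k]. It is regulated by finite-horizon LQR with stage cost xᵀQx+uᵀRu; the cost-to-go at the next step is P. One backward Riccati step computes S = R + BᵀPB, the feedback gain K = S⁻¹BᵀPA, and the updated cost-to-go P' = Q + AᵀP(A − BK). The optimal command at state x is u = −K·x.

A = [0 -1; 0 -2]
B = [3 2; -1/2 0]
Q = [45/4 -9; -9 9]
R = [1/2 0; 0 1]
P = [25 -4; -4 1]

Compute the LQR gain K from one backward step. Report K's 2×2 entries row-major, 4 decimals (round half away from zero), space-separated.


BᵀP = [77.0000 -12.5000; 50.0000 -8.0000]
S = R + BᵀPB = [1/2 0; 0 1] + [237.2500 154.0000; 154.0000 100.0000] = [237.7500 154.0000; 154.0000 101.0000]
BᵀPA = [0.0000 -52.0000; 0.0000 -34.0000]
K = S⁻¹·BᵀPA = [0.0000 -0.0539; 0.0000 -0.2544]
A−BK = [0.0000 -0.3294; 0.0000 -2.0270]
AᵀP(A−BK) = [0.0000 0.0000; 0.0000 1.5459]
P' = Q + AᵀP(A−BK) = [11.2500 -9.0000; -9.0000 10.5459]
tr(P') = 21.7959

0.0000 -0.0539 0.0000 -0.2544


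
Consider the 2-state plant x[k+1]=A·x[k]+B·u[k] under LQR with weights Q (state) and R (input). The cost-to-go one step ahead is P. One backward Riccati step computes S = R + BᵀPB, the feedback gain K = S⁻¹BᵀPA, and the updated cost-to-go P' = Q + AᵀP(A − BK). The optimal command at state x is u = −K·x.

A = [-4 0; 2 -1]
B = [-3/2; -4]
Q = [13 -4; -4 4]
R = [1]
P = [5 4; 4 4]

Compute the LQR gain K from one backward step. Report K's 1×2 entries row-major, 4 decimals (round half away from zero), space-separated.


BᵀP = [-23.5000 -22.0000]
S = R + BᵀPB = [1] + [123.2500] = [124.2500]
BᵀPA = [50.0000 22.0000]
K = S⁻¹·BᵀPA = [0.4024 0.1771]
A−BK = [-3.3964 0.2656; 3.6097 -0.2918]
AᵀP(A−BK) = [11.8793 -0.8531; -0.8531 0.1046]
P' = Q + AᵀP(A−BK) = [24.8793 -4.8531; -4.8531 4.1046]
tr(P') = 28.9839

0.4024 0.1771


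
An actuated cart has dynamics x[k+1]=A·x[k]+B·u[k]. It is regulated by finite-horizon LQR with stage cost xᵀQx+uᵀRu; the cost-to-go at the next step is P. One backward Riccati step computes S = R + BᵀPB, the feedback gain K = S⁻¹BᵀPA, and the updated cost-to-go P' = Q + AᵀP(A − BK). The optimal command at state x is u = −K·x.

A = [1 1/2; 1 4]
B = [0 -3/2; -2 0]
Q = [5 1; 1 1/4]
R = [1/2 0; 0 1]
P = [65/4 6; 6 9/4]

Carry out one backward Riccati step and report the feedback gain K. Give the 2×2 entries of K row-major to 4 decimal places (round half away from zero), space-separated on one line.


BᵀP = [-12.0000 -4.5000; -24.3750 -9.0000]
S = R + BᵀPB = [1/2 0; 0 1] + [9.0000 18.0000; 18.0000 36.5625] = [9.5000 18.0000; 18.0000 37.5625]
BᵀPA = [-16.5000 -24.0000; -33.3750 -48.1875]
K = S⁻¹·BᵀPA = [-0.5794 -1.0390; -0.6108 -0.7850]
A−BK = [0.0837 -0.6775; -0.1589 1.9220]
AᵀP(A−BK) = [0.5521 0.7831; 0.7831 1.3007]
P' = Q + AᵀP(A−BK) = [5.5521 1.7831; 1.7831 1.5507]
tr(P') = 7.1028

-0.5794 -1.0390 -0.6108 -0.7850


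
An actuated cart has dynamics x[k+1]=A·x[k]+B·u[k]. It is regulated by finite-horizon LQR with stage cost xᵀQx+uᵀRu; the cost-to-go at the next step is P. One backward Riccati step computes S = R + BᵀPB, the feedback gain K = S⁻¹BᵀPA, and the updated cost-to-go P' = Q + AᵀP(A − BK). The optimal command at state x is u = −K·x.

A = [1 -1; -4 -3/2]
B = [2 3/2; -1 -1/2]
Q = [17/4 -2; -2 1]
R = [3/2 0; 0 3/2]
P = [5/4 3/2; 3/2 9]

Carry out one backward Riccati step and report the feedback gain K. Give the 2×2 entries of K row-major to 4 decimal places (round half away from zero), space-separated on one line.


3.0045 1.1765 -0.7873 -0.7059

BᵀP = [1.0000 -6.0000; 1.1250 -2.2500]
S = R + BᵀPB = [3/2 0; 0 3/2] + [8.0000 4.5000; 4.5000 2.8125] = [9.5000 4.5000; 4.5000 4.3125]
BᵀPA = [25.0000 8.0000; 10.1250 2.2500]
K = S⁻¹·BᵀPA = [3.0045 1.1765; -0.7873 -0.7059]
A−BK = [-3.8281 -2.2941; -1.3891 -0.6765]
AᵀP(A−BK) = [66.1086 34.2353; 34.2353 18.1765]
P' = Q + AᵀP(A−BK) = [70.3586 32.2353; 32.2353 19.1765]
tr(P') = 89.5351


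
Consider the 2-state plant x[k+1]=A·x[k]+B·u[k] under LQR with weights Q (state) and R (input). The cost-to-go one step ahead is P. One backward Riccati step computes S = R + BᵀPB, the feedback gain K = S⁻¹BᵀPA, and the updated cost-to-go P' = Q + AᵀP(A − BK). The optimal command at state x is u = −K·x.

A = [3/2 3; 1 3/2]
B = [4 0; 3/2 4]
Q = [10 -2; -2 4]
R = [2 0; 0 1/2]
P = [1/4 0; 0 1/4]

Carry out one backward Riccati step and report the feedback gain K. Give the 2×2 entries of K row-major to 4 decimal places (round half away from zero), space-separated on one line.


BᵀP = [1.0000 0.3750; 0.0000 1.0000]
S = R + BᵀPB = [2 0; 0 1/2] + [4.5625 1.5000; 1.5000 4.0000] = [6.5625 1.5000; 1.5000 4.5000]
BᵀPA = [1.8750 3.5625; 1.0000 1.5000]
K = S⁻¹·BᵀPA = [0.2543 0.5052; 0.1375 0.1649]
A−BK = [0.4828 0.9794; 0.0687 0.0825]
AᵀP(A−BK) = [0.1982 0.3879; 0.3879 0.7655]
P' = Q + AᵀP(A−BK) = [10.1982 -1.6121; -1.6121 4.7655]
tr(P') = 14.9637

0.2543 0.5052 0.1375 0.1649


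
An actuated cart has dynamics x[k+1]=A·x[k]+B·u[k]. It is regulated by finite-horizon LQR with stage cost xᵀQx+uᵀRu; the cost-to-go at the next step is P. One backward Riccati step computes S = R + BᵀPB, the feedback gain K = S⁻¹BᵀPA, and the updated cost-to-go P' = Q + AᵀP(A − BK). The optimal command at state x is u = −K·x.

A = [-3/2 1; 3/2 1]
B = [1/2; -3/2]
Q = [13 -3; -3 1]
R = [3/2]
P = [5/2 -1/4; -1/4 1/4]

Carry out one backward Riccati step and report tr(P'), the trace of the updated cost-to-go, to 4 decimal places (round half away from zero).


19.8316

BᵀP = [1.6250 -0.5000]
S = R + BᵀPB = [3/2] + [1.5625] = [3.0625]
BᵀPA = [-3.1875 1.1250]
K = S⁻¹·BᵀPA = [-1.0408 0.3673]
A−BK = [-0.9796 0.8163; -0.0612 1.5510]
AᵀP(A−BK) = [3.9949 -2.2041; -2.2041 1.8367]
P' = Q + AᵀP(A−BK) = [16.9949 -5.2041; -5.2041 2.8367]
tr(P') = 19.8316


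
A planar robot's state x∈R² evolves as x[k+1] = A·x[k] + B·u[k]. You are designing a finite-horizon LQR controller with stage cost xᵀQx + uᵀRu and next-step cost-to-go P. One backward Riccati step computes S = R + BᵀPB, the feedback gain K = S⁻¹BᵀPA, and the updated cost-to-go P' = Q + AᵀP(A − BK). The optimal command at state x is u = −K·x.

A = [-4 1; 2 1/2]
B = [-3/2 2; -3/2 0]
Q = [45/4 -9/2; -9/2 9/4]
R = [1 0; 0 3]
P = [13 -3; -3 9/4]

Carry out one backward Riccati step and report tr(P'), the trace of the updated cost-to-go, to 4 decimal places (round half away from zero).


BᵀP = [-15.0000 1.1250; 26.0000 -6.0000]
S = R + BᵀPB = [1 0; 0 3] + [20.8125 -30.0000; -30.0000 52.0000] = [21.8125 -30.0000; -30.0000 55.0000]
BᵀPA = [62.2500 -14.4375; -116.0000 23.0000]
K = S⁻¹·BᵀPA = [-0.1877 -0.3472; -2.2115 0.2288]
A−BK = [0.1414 0.0216; 1.7185 -0.0209]
AᵀP(A−BK) = [20.1535 -1.5960; -1.5960 0.2873]
P' = Q + AᵀP(A−BK) = [31.4035 -6.0960; -6.0960 2.5373]
tr(P') = 33.9408

33.9408


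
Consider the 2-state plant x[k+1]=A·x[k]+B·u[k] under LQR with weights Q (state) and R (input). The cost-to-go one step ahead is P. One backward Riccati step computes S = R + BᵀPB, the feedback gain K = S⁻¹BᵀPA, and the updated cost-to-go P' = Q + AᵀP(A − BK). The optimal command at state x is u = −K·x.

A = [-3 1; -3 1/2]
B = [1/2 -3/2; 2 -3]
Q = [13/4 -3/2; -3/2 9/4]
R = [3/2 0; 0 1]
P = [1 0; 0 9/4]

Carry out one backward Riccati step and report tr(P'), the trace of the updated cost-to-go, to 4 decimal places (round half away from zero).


BᵀP = [0.5000 4.5000; -1.5000 -6.7500]
S = R + BᵀPB = [3/2 0; 0 1] + [9.2500 -14.2500; -14.2500 22.5000] = [10.7500 -14.2500; -14.2500 23.5000]
BᵀPA = [-15.0000 2.7500; 24.7500 -4.8750]
K = S⁻¹·BᵀPA = [0.0038 -0.0977; 1.0555 -0.2667]
A−BK = [-1.4187 0.6488; 0.1589 -0.1047]
AᵀP(A−BK) = [3.1835 -1.2399; -1.2399 0.5311]
P' = Q + AᵀP(A−BK) = [6.4335 -2.7399; -2.7399 2.7811]
tr(P') = 9.2145

9.2145


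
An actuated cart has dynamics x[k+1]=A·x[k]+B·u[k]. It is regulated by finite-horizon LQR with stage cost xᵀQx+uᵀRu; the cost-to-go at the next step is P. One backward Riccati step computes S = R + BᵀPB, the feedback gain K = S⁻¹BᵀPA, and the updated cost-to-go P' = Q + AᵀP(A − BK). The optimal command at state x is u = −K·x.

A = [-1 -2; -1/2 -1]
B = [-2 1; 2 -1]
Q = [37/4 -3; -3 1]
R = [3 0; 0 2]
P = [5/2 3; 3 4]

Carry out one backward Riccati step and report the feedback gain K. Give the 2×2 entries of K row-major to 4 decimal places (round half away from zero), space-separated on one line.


-0.3478 -0.6957 0.2609 0.5217

BᵀP = [1.0000 2.0000; -0.5000 -1.0000]
S = R + BᵀPB = [3 0; 0 2] + [2.0000 -1.0000; -1.0000 0.5000] = [5.0000 -1.0000; -1.0000 2.5000]
BᵀPA = [-2.0000 -4.0000; 1.0000 2.0000]
K = S⁻¹·BᵀPA = [-0.3478 -0.6957; 0.2609 0.5217]
A−BK = [-1.9565 -3.9130; 0.4565 0.9130]
AᵀP(A−BK) = [5.5435 11.0870; 11.0870 22.1739]
P' = Q + AᵀP(A−BK) = [14.7935 8.0870; 8.0870 23.1739]
tr(P') = 37.9674


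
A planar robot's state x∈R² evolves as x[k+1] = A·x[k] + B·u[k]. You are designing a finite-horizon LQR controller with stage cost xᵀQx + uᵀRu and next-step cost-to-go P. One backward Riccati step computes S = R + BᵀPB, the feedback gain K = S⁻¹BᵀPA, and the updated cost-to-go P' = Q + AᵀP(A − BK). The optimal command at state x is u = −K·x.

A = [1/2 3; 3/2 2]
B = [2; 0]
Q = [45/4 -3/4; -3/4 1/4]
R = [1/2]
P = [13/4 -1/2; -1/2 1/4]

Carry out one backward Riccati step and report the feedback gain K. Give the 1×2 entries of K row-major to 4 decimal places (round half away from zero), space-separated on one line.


0.1296 1.2963

BᵀP = [6.5000 -1.0000]
S = R + BᵀPB = [1/2] + [13.0000] = [13.5000]
BᵀPA = [1.7500 17.5000]
K = S⁻¹·BᵀPA = [0.1296 1.2963]
A−BK = [0.2407 0.4074; 1.5000 2.0000]
AᵀP(A−BK) = [0.3981 0.6065; 0.6065 1.5648]
P' = Q + AᵀP(A−BK) = [11.6481 -0.1435; -0.1435 1.8148]
tr(P') = 13.4630


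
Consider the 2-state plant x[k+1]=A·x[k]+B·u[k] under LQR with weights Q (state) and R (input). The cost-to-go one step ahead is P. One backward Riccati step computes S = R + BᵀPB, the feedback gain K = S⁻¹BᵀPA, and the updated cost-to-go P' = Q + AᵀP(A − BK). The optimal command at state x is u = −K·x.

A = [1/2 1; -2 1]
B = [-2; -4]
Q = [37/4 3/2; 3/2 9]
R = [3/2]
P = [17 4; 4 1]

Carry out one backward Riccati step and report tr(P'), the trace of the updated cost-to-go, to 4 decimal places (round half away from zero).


BᵀP = [-50.0000 -12.0000]
S = R + BᵀPB = [3/2] + [148.0000] = [149.5000]
BᵀPA = [-1.0000 -62.0000]
K = S⁻¹·BᵀPA = [-0.0067 -0.4147]
A−BK = [0.4866 0.1706; -2.0268 -0.6589]
AᵀP(A−BK) = [0.2433 0.0853; 0.0853 0.2876]
P' = Q + AᵀP(A−BK) = [9.4933 1.5853; 1.5853 9.2876]
tr(P') = 18.7809

18.7809


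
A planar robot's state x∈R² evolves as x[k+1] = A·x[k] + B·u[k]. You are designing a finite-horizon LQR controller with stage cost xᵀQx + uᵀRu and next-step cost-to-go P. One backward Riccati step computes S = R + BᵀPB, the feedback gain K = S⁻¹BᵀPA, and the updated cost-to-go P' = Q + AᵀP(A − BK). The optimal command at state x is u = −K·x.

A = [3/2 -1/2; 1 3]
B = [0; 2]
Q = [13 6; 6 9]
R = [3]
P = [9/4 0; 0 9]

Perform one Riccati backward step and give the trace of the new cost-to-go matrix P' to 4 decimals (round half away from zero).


34.5481

BᵀP = [0.0000 18.0000]
S = R + BᵀPB = [3] + [36.0000] = [39.0000]
BᵀPA = [18.0000 54.0000]
K = S⁻¹·BᵀPA = [0.4615 1.3846]
A−BK = [1.5000 -0.5000; 0.0769 0.2308]
AᵀP(A−BK) = [5.7548 0.3894; 0.3894 6.7933]
P' = Q + AᵀP(A−BK) = [18.7548 6.3894; 6.3894 15.7933]
tr(P') = 34.5481


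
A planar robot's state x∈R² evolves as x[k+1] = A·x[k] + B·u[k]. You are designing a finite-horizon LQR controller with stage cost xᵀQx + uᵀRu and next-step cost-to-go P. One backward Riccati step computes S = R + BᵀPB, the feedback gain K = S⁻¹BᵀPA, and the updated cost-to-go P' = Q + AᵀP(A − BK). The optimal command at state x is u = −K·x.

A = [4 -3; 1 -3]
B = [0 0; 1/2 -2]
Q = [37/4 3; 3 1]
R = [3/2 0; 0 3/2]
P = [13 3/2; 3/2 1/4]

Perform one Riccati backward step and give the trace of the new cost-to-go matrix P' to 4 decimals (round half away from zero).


BᵀP = [0.7500 0.1250; -3.0000 -0.5000]
S = R + BᵀPB = [3/2 0; 0 3/2] + [0.0625 -0.2500; -0.2500 1.0000] = [1.5625 -0.2500; -0.2500 2.5000]
BᵀPA = [3.1250 -2.6250; -12.5000 10.5000]
K = S⁻¹·BᵀPA = [1.2195 -1.0244; -4.8780 4.0976]
A−BK = [4.0000 -3.0000; -9.3659 5.7073]
AᵀP(A−BK) = [155.4634 -124.8293; -124.8293 100.5366]
P' = Q + AᵀP(A−BK) = [164.7134 -121.8293; -121.8293 101.5366]
tr(P') = 266.2500

266.2500


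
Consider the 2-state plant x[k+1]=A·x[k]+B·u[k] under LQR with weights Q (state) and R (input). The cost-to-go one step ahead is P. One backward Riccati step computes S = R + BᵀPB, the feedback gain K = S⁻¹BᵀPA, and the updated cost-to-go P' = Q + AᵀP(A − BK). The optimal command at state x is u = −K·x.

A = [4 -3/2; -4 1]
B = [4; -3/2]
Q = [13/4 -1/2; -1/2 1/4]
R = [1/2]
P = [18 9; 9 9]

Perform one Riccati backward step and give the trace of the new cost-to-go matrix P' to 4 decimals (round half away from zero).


BᵀP = [58.5000 22.5000]
S = R + BᵀPB = [1/2] + [200.2500] = [200.7500]
BᵀPA = [144.0000 -65.2500]
K = S⁻¹·BᵀPA = [0.7173 -0.3250]
A−BK = [1.1308 -0.1999; -2.9240 0.5125]
AᵀP(A−BK) = [40.7073 -7.1955; -7.1955 1.2917]
P' = Q + AᵀP(A−BK) = [43.9573 -7.6955; -7.6955 1.5417]
tr(P') = 45.4991

45.4991


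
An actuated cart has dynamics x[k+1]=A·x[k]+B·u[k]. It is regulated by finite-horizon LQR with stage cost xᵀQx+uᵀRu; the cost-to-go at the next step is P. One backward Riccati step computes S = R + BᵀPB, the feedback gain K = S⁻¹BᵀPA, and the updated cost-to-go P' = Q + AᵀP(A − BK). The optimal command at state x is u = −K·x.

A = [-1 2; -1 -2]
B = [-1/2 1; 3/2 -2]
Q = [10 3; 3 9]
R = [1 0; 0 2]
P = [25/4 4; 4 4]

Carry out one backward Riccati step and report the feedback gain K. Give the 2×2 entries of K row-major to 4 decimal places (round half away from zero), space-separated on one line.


BᵀP = [2.8750 4.0000; -1.7500 -4.0000]
S = R + BᵀPB = [1 0; 0 2] + [4.5625 -5.1250; -5.1250 6.2500] = [5.5625 -5.1250; -5.1250 8.2500]
BᵀPA = [-6.8750 -2.2500; 5.7500 4.5000]
K = S⁻¹·BᵀPA = [-1.3885 0.2293; -0.1656 0.6879]
A−BK = [-1.5287 1.4268; 0.7516 -0.9682]
AᵀP(A−BK) = [9.6561 -6.8790; -6.8790 6.4204]
P' = Q + AᵀP(A−BK) = [19.6561 -3.8790; -3.8790 15.4204]
tr(P') = 35.0764

-1.3885 0.2293 -0.1656 0.6879


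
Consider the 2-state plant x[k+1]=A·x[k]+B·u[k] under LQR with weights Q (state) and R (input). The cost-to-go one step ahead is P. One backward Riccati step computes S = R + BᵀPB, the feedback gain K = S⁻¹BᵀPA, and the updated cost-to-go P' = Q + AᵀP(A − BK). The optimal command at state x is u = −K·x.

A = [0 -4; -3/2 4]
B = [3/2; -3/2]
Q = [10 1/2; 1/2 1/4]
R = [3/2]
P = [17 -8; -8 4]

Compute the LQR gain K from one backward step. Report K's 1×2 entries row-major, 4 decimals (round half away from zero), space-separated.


0.3186 -2.6195

BᵀP = [37.5000 -18.0000]
S = R + BᵀPB = [3/2] + [83.2500] = [84.7500]
BᵀPA = [27.0000 -222.0000]
K = S⁻¹·BᵀPA = [0.3186 -2.6195]
A−BK = [-0.4779 -0.0708; -1.0221 0.0708]
AᵀP(A−BK) = [0.3982 -1.2743; -1.2743 10.4779]
P' = Q + AᵀP(A−BK) = [10.3982 -0.7743; -0.7743 10.7279]
tr(P') = 21.1261


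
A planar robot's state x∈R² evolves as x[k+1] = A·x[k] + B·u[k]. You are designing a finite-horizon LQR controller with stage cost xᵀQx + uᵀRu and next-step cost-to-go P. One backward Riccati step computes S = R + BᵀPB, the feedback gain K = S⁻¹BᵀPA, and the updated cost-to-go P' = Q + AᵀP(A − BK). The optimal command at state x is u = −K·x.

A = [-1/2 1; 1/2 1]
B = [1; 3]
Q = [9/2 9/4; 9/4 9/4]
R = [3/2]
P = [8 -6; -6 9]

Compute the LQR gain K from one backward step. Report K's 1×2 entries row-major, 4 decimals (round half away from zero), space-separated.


BᵀP = [-10.0000 21.0000]
S = R + BᵀPB = [3/2] + [53.0000] = [54.5000]
BᵀPA = [15.5000 11.0000]
K = S⁻¹·BᵀPA = [0.2844 0.2018]
A−BK = [-0.7844 0.7982; -0.3532 0.3945]
AᵀP(A−BK) = [2.8417 -2.6284; -2.6284 2.7798]
P' = Q + AᵀP(A−BK) = [7.3417 -0.3784; -0.3784 5.0298]
tr(P') = 12.3716

0.2844 0.2018


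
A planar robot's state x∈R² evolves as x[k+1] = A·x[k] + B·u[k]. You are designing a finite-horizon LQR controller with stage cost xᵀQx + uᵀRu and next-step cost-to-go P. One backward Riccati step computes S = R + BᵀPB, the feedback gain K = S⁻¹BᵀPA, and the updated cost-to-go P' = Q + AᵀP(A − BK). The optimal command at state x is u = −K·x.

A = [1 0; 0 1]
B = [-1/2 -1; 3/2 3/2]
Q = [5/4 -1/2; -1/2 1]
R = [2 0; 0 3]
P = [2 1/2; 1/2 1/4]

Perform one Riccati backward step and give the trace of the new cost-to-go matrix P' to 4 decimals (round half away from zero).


4.0972

BᵀP = [-0.2500 0.1250; -1.2500 -0.1250]
S = R + BᵀPB = [2 0; 0 3] + [0.3125 0.4375; 0.4375 1.0625] = [2.3125 0.4375; 0.4375 4.0625]
BᵀPA = [-0.2500 0.1250; -1.2500 -0.1250]
K = S⁻¹·BᵀPA = [-0.0509 0.0611; -0.3022 -0.0374]
A−BK = [0.6723 -0.0068; 0.5297 0.9643]
AᵀP(A−BK) = [1.6095 0.4686; 0.4686 0.2377]
P' = Q + AᵀP(A−BK) = [2.8595 -0.0314; -0.0314 1.2377]
tr(P') = 4.0972
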